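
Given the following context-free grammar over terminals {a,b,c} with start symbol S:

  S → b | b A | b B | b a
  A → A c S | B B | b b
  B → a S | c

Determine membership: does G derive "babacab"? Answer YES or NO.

CNF form of G:
  S -> T1 A | T1 B | T1 T2 | b
  A -> A X3 | B B | T1 T1
  B -> T2 S | c
  T0 -> c
  T1 -> b
  T2 -> a
  X3 -> T0 S

CYK fill:
  T[0,0] 'b' = {S,T1}  orig:{S}
  T[1,1] 'a' = {T2}  orig:{}
  T[2,2] 'b' = {S,T1}  orig:{S}
  T[3,3] 'a' = {T2}  orig:{}
  T[4,4] 'c' = {B,T0}  orig:{B}
  T[5,5] 'a' = {T2}  orig:{}
  T[6,6] 'b' = {S,T1}  orig:{S}
  T[0,1] 'ba' = {S}
  T[1,2] 'ab' = {B}
  T[2,3] 'ba' = {S}
  T[3,4] 'ac' = ∅
  T[4,5] 'ca' = ∅
  T[5,6] 'ab' = {B}
  T[0,2] 'bab' = {S}
  T[1,3] 'aba' = {B}
  T[2,4] 'bac' = ∅
  T[3,5] 'aca' = ∅
  T[4,6] 'cab' = {A}
  T[0,3] 'baba' = {S}
  T[1,4] 'abac' = {A}
  T[2,5] 'baca' = ∅
  T[3,6] 'acab' = ∅
  T[0,4] 'babac' = {S}
  T[1,5] 'abaca' = ∅
  T[2,6] 'bacab' = ∅
  T[0,5] 'babaca' = ∅
  T[1,6] 'abacab' = ∅
  T[0,6] 'babacab' = ∅

S ∉ T[0,6] ⇒ NO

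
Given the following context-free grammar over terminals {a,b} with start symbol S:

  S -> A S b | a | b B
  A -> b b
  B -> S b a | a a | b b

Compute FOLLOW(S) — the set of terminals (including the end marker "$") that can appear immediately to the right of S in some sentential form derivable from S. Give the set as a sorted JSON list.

FIRST iteration:
round 1:
  A via A→b b: +{b}
  B via B→a a: +{a}
  B via B→b b: +{b}
  S via S→A S b: +{b}
  S via S→a: +{a}
  S: {a,b}  A: {b}  B: {a,b}
round 2: — fixpoint
  S: {a,b}  A: {b}  B: {a,b}

FOLLOW iteration:
initialize: $ ∈ FOLLOW(S)
[1]
  B→S b a: FOLLOW(S) ⊇ FIRST(b) = {b}; new: +{b}
  S→A S b: FOLLOW(A) ⊇ FIRST(S) = {a,b}; new: +{a,b}
  S→b B: FOLLOW(B) ⊇ FOLLOW(S) ⊇ {$,b}; new: +{$,b}
  FOLLOW[S]={$,b}  FOLLOW[A]={a,b}  FOLLOW[B]={$,b}
[2] — fixpoint
  FOLLOW[S]={$,b}  FOLLOW[A]={a,b}  FOLLOW[B]={$,b}

FOLLOW(S) = ["$", "b"]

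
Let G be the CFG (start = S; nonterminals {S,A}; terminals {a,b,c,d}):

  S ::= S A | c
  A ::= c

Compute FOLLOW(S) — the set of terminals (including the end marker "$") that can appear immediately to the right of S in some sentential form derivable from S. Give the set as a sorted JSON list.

FIRST sets, iterate to fixpoint:
pass 1:
  A via A→c: +{c}
  S via S→c: +{c}
  S: {c}  A: {c}
pass 2: (stable)
  S: {c}  A: {c}

Compute FOLLOW by fixpoint:
initialize: $ ∈ FOLLOW(S)
[1]
  S→S A: FOLLOW(S) ⊇ FIRST(A) = {c}; new: +{c}
  S→S A: FOLLOW(A) ⊇ FOLLOW(S) ⊇ {$,c}; new: +{$,c}
  S: {$,c}  A: {$,c}
[2] done
  S: {$,c}  A: {$,c}

FOLLOW(S) = ["$", "c"]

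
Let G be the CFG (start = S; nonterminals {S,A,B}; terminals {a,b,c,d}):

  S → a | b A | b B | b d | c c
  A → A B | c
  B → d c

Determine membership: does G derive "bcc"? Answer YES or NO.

Convert to CNF:
  S -> T1 T1 | T2 A | T2 B | T2 T0 | a
  A -> A B | c
  B -> T0 T1
  T0 -> d
  T1 -> c
  T2 -> b

CYK table (by increasing span):
  T[0,0] 'b' = {T2}  orig:{}
  T[1,1] 'c' = {A,T1}  orig:{A}
  T[2,2] 'c' = {A,T1}  orig:{A}
  T[0,1] 'bc' = {S}
  T[1,2] 'cc' = {S}
  T[0,2] 'bcc' = ∅

S ∉ T[0,2] ⇒ NO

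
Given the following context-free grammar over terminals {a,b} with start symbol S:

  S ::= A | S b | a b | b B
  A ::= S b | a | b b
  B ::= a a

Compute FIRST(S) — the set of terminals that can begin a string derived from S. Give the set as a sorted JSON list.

FIRST sets, iterate to fixpoint:
[1]
  A via A→a: +{a}
  A via A→b b: +{b}
  B via B→a a: +{a}
  S via S→A: +{a,b}
  FIRST(S)={a,b}  FIRST(A)={a,b}  FIRST(B)={a}
[2] done
  FIRST(S)={a,b}  FIRST(A)={a,b}  FIRST(B)={a}

FIRST(S) = ["a", "b"]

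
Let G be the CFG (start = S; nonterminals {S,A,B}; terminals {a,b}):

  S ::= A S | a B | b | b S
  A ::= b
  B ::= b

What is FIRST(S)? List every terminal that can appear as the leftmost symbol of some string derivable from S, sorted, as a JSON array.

Compute FIRST by fixpoint:
[1]
  A via A→b: +{b}
  B via B→b: +{b}
  S via S→A S: +{b}
  S via S→a B: +{a}
  FIRST(S)={a,b}  FIRST(A)={b}  FIRST(B)={b}
[2] (no change)
  FIRST(S)={a,b}  FIRST(A)={b}  FIRST(B)={b}

FIRST(S) = ["a", "b"]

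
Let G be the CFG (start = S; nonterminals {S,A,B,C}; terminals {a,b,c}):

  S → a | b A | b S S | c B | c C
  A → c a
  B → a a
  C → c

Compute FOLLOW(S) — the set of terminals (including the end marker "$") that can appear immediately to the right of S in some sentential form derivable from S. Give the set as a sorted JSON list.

FIRST sets, iterate to fixpoint:
round 1:
  A via A→c a: +{c}
  B via B→a a: +{a}
  C via C→c: +{c}
  S via S→a: +{a}
  S via S→b A: +{b}
  S via S→c B: +{c}
  FIRST[S]={a,b,c}  FIRST[A]={c}  FIRST[B]={a}  FIRST[C]={c}
round 2: — fixpoint
  FIRST[S]={a,b,c}  FIRST[A]={c}  FIRST[B]={a}  FIRST[C]={c}

Compute FOLLOW by fixpoint:
FOLLOW(S) := {$}
iter 1:
  S→b A: FOLLOW(A) ⊇ FOLLOW(S) ⊇ {$}; new: +{$}
  S→b S S: FOLLOW(S) ⊇ FIRST(S) = {a,b,c}; new: +{a,b,c}
  S→c B: FOLLOW(B) ⊇ FOLLOW(S) ⊇ {$,a,b,c}; new: +{$,a,b,c}
  S→c C: FOLLOW(C) ⊇ FOLLOW(S) ⊇ {$,a,b,c}; new: +{$,a,b,c}
  FOLLOW(S)={$,a,b,c}  FOLLOW(A)={$}  FOLLOW(B)={$,a,b,c}  FOLLOW(C)={$,a,b,c}
iter 2:
  S→b A: FOLLOW(A) ⊇ FOLLOW(S) ⊇ {$,a,b,c}; new: +{a,b,c}
  FOLLOW(S)={$,a,b,c}  FOLLOW(A)={$,a,b,c}  FOLLOW(B)={$,a,b,c}  FOLLOW(C)={$,a,b,c}
iter 3: done
  FOLLOW(S)={$,a,b,c}  FOLLOW(A)={$,a,b,c}  FOLLOW(B)={$,a,b,c}  FOLLOW(C)={$,a,b,c}

FOLLOW(S) = ["$", "a", "b", "c"]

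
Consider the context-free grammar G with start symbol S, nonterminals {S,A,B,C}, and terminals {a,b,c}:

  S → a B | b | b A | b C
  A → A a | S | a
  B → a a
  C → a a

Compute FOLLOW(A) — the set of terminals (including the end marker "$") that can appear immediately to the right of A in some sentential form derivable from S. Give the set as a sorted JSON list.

FIRST iteration:
round 1:
  A via A→a: +{a}
  B via B→a a: +{a}
  C via C→a a: +{a}
  S via S→a B: +{a}
  S via S→b: +{b}
  FIRST(S)={a,b}  FIRST(A)={a}  FIRST(B)={a}  FIRST(C)={a}
round 2:
  A via A→S: +{b}
  FIRST(S)={a,b}  FIRST(A)={a,b}  FIRST(B)={a}  FIRST(C)={a}
round 3: done
  FIRST(S)={a,b}  FIRST(A)={a,b}  FIRST(B)={a}  FIRST(C)={a}

FOLLOW sets:
initialize: $ ∈ FOLLOW(S)
round 1:
  A→A a: FOLLOW(A) ⊇ FIRST(a) = {a}; new: +{a}
  A→S: FOLLOW(S) ⊇ FOLLOW(A) ⊇ {a}; new: +{a}
  S→a B: FOLLOW(B) ⊇ FOLLOW(S) ⊇ {$,a}; new: +{$,a}
  S→b A: FOLLOW(A) ⊇ FOLLOW(S) ⊇ {$,a}; new: +{$}
  S→b C: FOLLOW(C) ⊇ FOLLOW(S) ⊇ {$,a}; new: +{$,a}
  S: {$,a}  A: {$,a}  B: {$,a}  C: {$,a}
round 2: — fixpoint
  S: {$,a}  A: {$,a}  B: {$,a}  C: {$,a}

FOLLOW(A) = ["$", "a"]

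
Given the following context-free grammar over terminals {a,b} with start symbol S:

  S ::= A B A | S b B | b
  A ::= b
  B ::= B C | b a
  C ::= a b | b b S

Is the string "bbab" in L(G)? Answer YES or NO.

CNF form of G:
  S -> A X3 | S X4 | b
  A -> b
  B -> B C | T0 T1
  C -> T0 X2 | T1 T0
  T0 -> b
  T1 -> a
  X2 -> T0 S
  X3 -> B A
  X4 -> T0 B

CYK fill:
  cell(0,0) b: {A,S,T0}  orig:{A,S}
  cell(1,1) b: {A,S,T0}  orig:{A,S}
  cell(2,2) a: {T1}  orig:{}
  cell(3,3) b: {A,S,T0}  orig:{A,S}
  cell(0,1) bb: {X2}  orig:{}
  cell(1,2) ba: {B}
  cell(2,3) ab: {C}
  cell(0,2) bba: {X4}  orig:{}
  cell(1,3) bab: {X3}  orig:{}
  cell(0,3) bbab: {S}

S ∈ T[0,3] ⇒ YES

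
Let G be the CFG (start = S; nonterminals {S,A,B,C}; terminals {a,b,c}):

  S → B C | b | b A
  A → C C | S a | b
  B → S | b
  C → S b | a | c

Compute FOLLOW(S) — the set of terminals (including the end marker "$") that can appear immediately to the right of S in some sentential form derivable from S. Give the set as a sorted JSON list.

FIRST iteration:
[1]
  A via A→b: +{b}
  B via B→b: +{b}
  C via C→a: +{a}
  C via C→c: +{c}
  S via S→B C: +{b}
  FIRST(S)={b}  FIRST(A)={b}  FIRST(B)={b}  FIRST(C)={a,c}
[2]
  A via A→C C: +{a,c}
  C via C→S b: +{b}
  FIRST(S)={b}  FIRST(A)={a,b,c}  FIRST(B)={b}  FIRST(C)={a,b,c}
[3] — fixpoint
  FIRST(S)={b}  FIRST(A)={a,b,c}  FIRST(B)={b}  FIRST(C)={a,b,c}

FOLLOW iteration:
seed FOLLOW(S) with $
round 1:
  A→C C: FOLLOW(C) ⊇ FIRST(C) = {a,b,c}; new: +{a,b,c}
  A→S a: FOLLOW(S) ⊇ FIRST(a) = {a}; new: +{a}
  C→S b: FOLLOW(S) ⊇ FIRST(b) = {b}; new: +{b}
  S→B C: FOLLOW(B) ⊇ FIRST(C) = {a,b,c}; new: +{a,b,c}
  S→B C: FOLLOW(C) ⊇ FOLLOW(S) ⊇ {$,a,b}; new: +{$}
  S→b A: FOLLOW(A) ⊇ FOLLOW(S) ⊇ {$,a,b}; new: +{$,a,b}
  S: {$,a,b}  A: {$,a,b}  B: {a,b,c}  C: {$,a,b,c}
round 2:
  B→S: FOLLOW(S) ⊇ FOLLOW(B) ⊇ {a,b,c}; new: +{c}
  S→b A: FOLLOW(A) ⊇ FOLLOW(S) ⊇ {$,a,b,c}; new: +{c}
  S: {$,a,b,c}  A: {$,a,b,c}  B: {a,b,c}  C: {$,a,b,c}
round 3: — fixpoint
  S: {$,a,b,c}  A: {$,a,b,c}  B: {a,b,c}  C: {$,a,b,c}

FOLLOW(S) = ["$", "a", "b", "c"]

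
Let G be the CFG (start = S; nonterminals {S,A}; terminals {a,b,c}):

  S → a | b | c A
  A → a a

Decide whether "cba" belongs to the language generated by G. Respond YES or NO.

Convert to CNF:
  S -> T1 A | a | b
  A -> T0 T0
  T0 -> a
  T1 -> c

CYK table (by increasing span):
  [0..0]={T1}  "c"  orig:{}
  [1..1]={S}  "b"
  [2..2]={S,T0}  "a"  orig:{S}
  [0..1]=∅  "cb"
  [1..2]=∅  "ba"
  [0..2]=∅  "cba"

S ∉ T[0,2] ⇒ NO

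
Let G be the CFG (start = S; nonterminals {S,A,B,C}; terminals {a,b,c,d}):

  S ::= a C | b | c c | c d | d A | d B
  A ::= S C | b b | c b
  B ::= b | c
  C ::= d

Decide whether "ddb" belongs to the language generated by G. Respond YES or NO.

Convert to CNF:
  S -> T1 T1 | T1 T3 | T2 C | T3 A | T3 B | b
  A -> S C | T0 T0 | T1 T0
  B -> b | c
  C -> d
  T0 -> b
  T1 -> c
  T2 -> a
  T3 -> d

Fill CYK table bottom-up:
  cell(0,0) d: {C,T3}  orig:{C}
  cell(1,1) d: {C,T3}  orig:{C}
  cell(2,2) b: {B,S,T0}  orig:{B,S}
  cell(0,1) dd: ∅
  cell(1,2) db: {S}
  cell(0,2) ddb: ∅

S ∉ T[0,2] ⇒ NO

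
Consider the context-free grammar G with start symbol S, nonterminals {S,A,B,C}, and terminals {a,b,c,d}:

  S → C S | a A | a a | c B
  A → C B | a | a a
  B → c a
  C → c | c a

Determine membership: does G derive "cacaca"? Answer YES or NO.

Convert to CNF:
  S -> C S | T0 A | T0 T0 | T1 B
  A -> C B | T0 T0 | a
  B -> T1 T0
  C -> T1 T0 | c
  T0 -> a
  T1 -> c

CYK fill:
  [0..0]={C,T1}  "c"  orig:{C}
  [1..1]={A,T0}  "a"  orig:{A}
  [2..2]={C,T1}  "c"  orig:{C}
  [3..3]={A,T0}  "a"  orig:{A}
  [4..4]={C,T1}  "c"  orig:{C}
  [5..5]={A,T0}  "a"  orig:{A}
  [0..1]={B,C}  "ca"
  [1..2]=∅  "ac"
  [2..3]={B,C}  "ca"
  [3..4]=∅  "ac"
  [4..5]={B,C}  "ca"
  [0..2]=∅  "cac"
  [1..3]=∅  "aca"
  [2..4]=∅  "cac"
  [3..5]=∅  "aca"
  [0..3]={A}  "caca"
  [1..4]=∅  "acac"
  [2..5]={A}  "caca"
  [0..4]=∅  "cacac"
  [1..5]={S}  "acaca"
  [0..5]={S}  "cacaca"

S ∈ T[0,5] ⇒ YES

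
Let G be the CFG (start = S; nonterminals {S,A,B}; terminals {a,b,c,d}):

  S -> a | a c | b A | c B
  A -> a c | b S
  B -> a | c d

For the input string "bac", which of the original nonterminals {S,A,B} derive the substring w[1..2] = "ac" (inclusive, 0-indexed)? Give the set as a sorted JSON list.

Convert to CNF:
  S -> T0 T1 | T1 B | T2 A | a
  A -> T0 T1 | T2 S
  B -> T1 T3 | a
  T0 -> a
  T1 -> c
  T2 -> b
  T3 -> d

Fill CYK table bottom-up, restricted to cells inside w[1..2]:
  [1..1]={B,S,T0}  "a"  orig:{B,S}
  [2..2]={T1}  "c"  orig:{}
  [1..2]={A,S}  "ac"

Original NTs in T[1,2] deriving "ac": ["A", "S"]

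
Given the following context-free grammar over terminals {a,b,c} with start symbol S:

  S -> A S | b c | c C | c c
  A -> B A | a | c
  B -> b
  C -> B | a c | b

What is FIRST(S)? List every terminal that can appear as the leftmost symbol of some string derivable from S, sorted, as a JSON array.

FIRST sets, iterate to fixpoint:
[1]
  A via A→a: +{a}
  A via A→c: +{c}
  B via B→b: +{b}
  C via C→B: +{b}
  C via C→a c: +{a}
  S via S→A S: +{a,c}
  S via S→b c: +{b}
  FIRST[S]={a,b,c}  FIRST[A]={a,c}  FIRST[B]={b}  FIRST[C]={a,b}
[2]
  A via A→B A: +{b}
  FIRST[S]={a,b,c}  FIRST[A]={a,b,c}  FIRST[B]={b}  FIRST[C]={a,b}
[3] (no change)
  FIRST[S]={a,b,c}  FIRST[A]={a,b,c}  FIRST[B]={b}  FIRST[C]={a,b}

FIRST(S) = ["a", "b", "c"]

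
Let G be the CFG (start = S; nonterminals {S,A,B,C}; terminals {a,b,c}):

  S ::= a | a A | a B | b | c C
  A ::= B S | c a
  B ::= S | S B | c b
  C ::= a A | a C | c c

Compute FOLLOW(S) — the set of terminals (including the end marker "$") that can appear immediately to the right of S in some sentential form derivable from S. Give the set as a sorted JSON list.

Compute FIRST by fixpoint:
round 1:
  A via A→c a: +{c}
  B via B→c b: +{c}
  C via C→a A: +{a}
  C via C→c c: +{c}
  S via S→a: +{a}
  S via S→b: +{b}
  S via S→c C: +{c}
  FIRST[S]={a,b,c}  FIRST[A]={c}  FIRST[B]={c}  FIRST[C]={a,c}
round 2:
  B via B→S: +{a,b}
  FIRST[S]={a,b,c}  FIRST[A]={c}  FIRST[B]={a,b,c}  FIRST[C]={a,c}
round 3:
  A via A→B S: +{a,b}
  FIRST[S]={a,b,c}  FIRST[A]={a,b,c}  FIRST[B]={a,b,c}  FIRST[C]={a,c}
round 4: (stable)
  FIRST[S]={a,b,c}  FIRST[A]={a,b,c}  FIRST[B]={a,b,c}  FIRST[C]={a,c}

FOLLOW sets:
FOLLOW(S) := {$}
[1]
  A→B S: FOLLOW(B) ⊇ FIRST(S) = {a,b,c}; new: +{a,b,c}
  B→S: FOLLOW(S) ⊇ FOLLOW(B) ⊇ {a,b,c}; new: +{a,b,c}
  S→a A: FOLLOW(A) ⊇ FOLLOW(S) ⊇ {$,a,b,c}; new: +{$,a,b,c}
  S→a B: FOLLOW(B) ⊇ FOLLOW(S) ⊇ {$,a,b,c}; new: +{$}
  S→c C: FOLLOW(C) ⊇ FOLLOW(S) ⊇ {$,a,b,c}; new: +{$,a,b,c}
  FOLLOW(S)={$,a,b,c}  FOLLOW(A)={$,a,b,c}  FOLLOW(B)={$,a,b,c}  FOLLOW(C)={$,a,b,c}
[2] done
  FOLLOW(S)={$,a,b,c}  FOLLOW(A)={$,a,b,c}  FOLLOW(B)={$,a,b,c}  FOLLOW(C)={$,a,b,c}

FOLLOW(S) = ["$", "a", "b", "c"]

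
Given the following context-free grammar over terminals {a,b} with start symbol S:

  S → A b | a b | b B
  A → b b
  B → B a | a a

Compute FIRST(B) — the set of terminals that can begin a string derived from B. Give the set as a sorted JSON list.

Compute FIRST by fixpoint:
pass 1:
  A via A→b b: +{b}
  B via B→a a: +{a}
  S via S→A b: +{b}
  S via S→a b: +{a}
  FIRST[S]={a,b}  FIRST[A]={b}  FIRST[B]={a}
pass 2: (no change)
  FIRST[S]={a,b}  FIRST[A]={b}  FIRST[B]={a}

FIRST(B) = ["a"]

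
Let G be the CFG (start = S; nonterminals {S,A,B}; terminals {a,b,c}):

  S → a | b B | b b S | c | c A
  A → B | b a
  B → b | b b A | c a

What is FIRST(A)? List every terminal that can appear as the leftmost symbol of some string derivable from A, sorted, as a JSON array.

FIRST iteration:
iter 1:
  A via A→b a: +{b}
  B via B→b: +{b}
  B via B→c a: +{c}
  S via S→a: +{a}
  S via S→b B: +{b}
  S via S→c: +{c}
  FIRST(S)={a,b,c}  FIRST(A)={b}  FIRST(B)={b,c}
iter 2:
  A via A→B: +{c}
  FIRST(S)={a,b,c}  FIRST(A)={b,c}  FIRST(B)={b,c}
iter 3: (no change)
  FIRST(S)={a,b,c}  FIRST(A)={b,c}  FIRST(B)={b,c}

FIRST(A) = ["b", "c"]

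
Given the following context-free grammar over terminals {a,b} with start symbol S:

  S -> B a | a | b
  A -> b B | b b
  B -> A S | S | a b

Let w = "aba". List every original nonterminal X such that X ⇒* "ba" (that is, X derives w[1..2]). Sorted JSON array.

CNF form of G:
  S -> B T1 | a | b
  A -> T0 B | T0 T0
  B -> A S | B T1 | T1 T0 | a | b
  T0 -> b
  T1 -> a

Fill CYK table bottom-up (cells [i..j] with 1 ≤ i ≤ j ≤ 2 only):
  T[1,1] 'b' = {B,S,T0}  orig:{B,S}
  T[2,2] 'a' = {B,S,T1}  orig:{B,S}
  T[1,2] 'ba' = {A,B,S}

Original NTs in T[1,2] deriving "ba": ["A", "B", "S"]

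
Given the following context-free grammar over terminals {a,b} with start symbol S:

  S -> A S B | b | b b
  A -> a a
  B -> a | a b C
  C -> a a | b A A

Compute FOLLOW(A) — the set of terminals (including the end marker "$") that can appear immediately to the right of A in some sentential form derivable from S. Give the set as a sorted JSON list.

FIRST iteration:
[1]
  A via A→a a: +{a}
  B via B→a: +{a}
  C via C→a a: +{a}
  C via C→b A A: +{b}
  S via S→A S B: +{a}
  S via S→b: +{b}
  S: {a,b}  A: {a}  B: {a}  C: {a,b}
[2] (stable)
  S: {a,b}  A: {a}  B: {a}  C: {a,b}

Compute FOLLOW by fixpoint:
initialize: $ ∈ FOLLOW(S)
round 1:
  C→b A A: FOLLOW(A) ⊇ FIRST(A) = {a}; new: +{a}
  S→A S B: FOLLOW(A) ⊇ FIRST(S) = {a,b}; new: +{b}
  S→A S B: FOLLOW(S) ⊇ FIRST(B) = {a}; new: +{a}
  S→A S B: FOLLOW(B) ⊇ FOLLOW(S) ⊇ {$,a}; new: +{$,a}
  FOLLOW(S)={$,a}  FOLLOW(A)={a,b}  FOLLOW(B)={$,a}  FOLLOW(C)={}
round 2:
  B→a b C: FOLLOW(C) ⊇ FOLLOW(B) ⊇ {$,a}; new: +{$,a}
  C→b A A: FOLLOW(A) ⊇ FOLLOW(C) ⊇ {$,a}; new: +{$}
  FOLLOW(S)={$,a}  FOLLOW(A)={$,a,b}  FOLLOW(B)={$,a}  FOLLOW(C)={$,a}
round 3: — fixpoint
  FOLLOW(S)={$,a}  FOLLOW(A)={$,a,b}  FOLLOW(B)={$,a}  FOLLOW(C)={$,a}

FOLLOW(A) = ["$", "a", "b"]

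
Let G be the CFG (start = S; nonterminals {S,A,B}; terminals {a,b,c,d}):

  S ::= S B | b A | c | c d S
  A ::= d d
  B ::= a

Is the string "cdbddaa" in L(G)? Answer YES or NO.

CNF form of G:
  S -> S B | T1 A | T2 X3 | c
  A -> T0 T0
  B -> a
  T0 -> d
  T1 -> b
  T2 -> c
  X3 -> T0 S

CYK fill:
  cell(0,0) c: {S,T2}  orig:{S}
  cell(1,1) d: {T0}  orig:{}
  cell(2,2) b: {T1}  orig:{}
  cell(3,3) d: {T0}  orig:{}
  cell(4,4) d: {T0}  orig:{}
  cell(5,5) a: {B}
  cell(6,6) a: {B}
  cell(0,1) cd: ∅
  cell(1,2) db: ∅
  cell(2,3) bd: ∅
  cell(3,4) dd: {A}
  cell(4,5) da: ∅
  cell(5,6) aa: ∅
  cell(0,2) cdb: ∅
  cell(1,3) dbd: ∅
  cell(2,4) bdd: {S}
  cell(3,5) dda: ∅
  cell(4,6) daa: ∅
  cell(0,3) cdbd: ∅
  cell(1,4) dbdd: {X3}  orig:{}
  cell(2,5) bdda: {S}
  cell(3,6) ddaa: ∅
  cell(0,4) cdbdd: {S}
  cell(1,5) dbdda: {X3}  orig:{}
  cell(2,6) bddaa: {S}
  cell(0,5) cdbdda: {S}
  cell(1,6) dbddaa: {X3}  orig:{}
  cell(0,6) cdbddaa: {S}

S ∈ T[0,6] ⇒ YES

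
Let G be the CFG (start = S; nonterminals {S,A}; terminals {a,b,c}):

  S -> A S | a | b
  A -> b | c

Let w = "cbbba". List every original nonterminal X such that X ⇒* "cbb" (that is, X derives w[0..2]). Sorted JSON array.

Convert to CNF:
  S -> A S | a | b
  A -> b | c

Fill CYK table bottom-up — only the sub-triangle for w[0..2]:
  T[0,0] 'c' = {A}
  T[1,1] 'b' = {A,S}
  T[2,2] 'b' = {A,S}
  T[0,1] 'cb' = {S}
  T[1,2] 'bb' = {S}
  T[0,2] 'cbb' = {S}

Original NTs in T[0,2] deriving "cbb": ["S"]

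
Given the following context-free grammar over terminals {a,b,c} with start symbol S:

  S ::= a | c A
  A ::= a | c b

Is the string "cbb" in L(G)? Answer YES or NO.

Convert to CNF:
  S -> T0 A | a
  A -> T0 T1 | a
  T0 -> c
  T1 -> b

CYK table (by increasing span):
  T[0,0] 'c' = {T0}  orig:{}
  T[1,1] 'b' = {T1}  orig:{}
  T[2,2] 'b' = {T1}  orig:{}
  T[0,1] 'cb' = {A}
  T[1,2] 'bb' = ∅
  T[0,2] 'cbb' = ∅

S ∉ T[0,2] ⇒ NO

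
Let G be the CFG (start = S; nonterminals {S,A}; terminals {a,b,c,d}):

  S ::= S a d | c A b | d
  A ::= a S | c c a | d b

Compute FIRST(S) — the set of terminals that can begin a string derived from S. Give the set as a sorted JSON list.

FIRST sets, iterate to fixpoint:
[1]
  A via A→a S: +{a}
  A via A→c c a: +{c}
  A via A→d b: +{d}
  S via S→c A b: +{c}
  S via S→d: +{d}
  FIRST(S)={c,d}  FIRST(A)={a,c,d}
[2] — fixpoint
  FIRST(S)={c,d}  FIRST(A)={a,c,d}

FIRST(S) = ["c", "d"]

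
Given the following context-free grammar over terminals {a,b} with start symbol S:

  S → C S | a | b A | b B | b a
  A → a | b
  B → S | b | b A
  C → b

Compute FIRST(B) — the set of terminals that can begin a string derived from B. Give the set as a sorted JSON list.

Compute FIRST by fixpoint:
pass 1:
  A via A→a: +{a}
  A via A→b: +{b}
  B via B→b: +{b}
  C via C→b: +{b}
  S via S→C S: +{b}
  S via S→a: +{a}
  S: {a,b}  A: {a,b}  B: {b}  C: {b}
pass 2:
  B via B→S: +{a}
  S: {a,b}  A: {a,b}  B: {a,b}  C: {b}
pass 3: — fixpoint
  S: {a,b}  A: {a,b}  B: {a,b}  C: {b}

FIRST(B) = ["a", "b"]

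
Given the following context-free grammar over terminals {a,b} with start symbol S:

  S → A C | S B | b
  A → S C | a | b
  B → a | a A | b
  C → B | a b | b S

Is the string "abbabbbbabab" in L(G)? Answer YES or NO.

Convert to CNF:
  S -> A C | S B | b
  A -> S C | a | b
  B -> T0 A | a | b
  C -> T0 A | T0 T1 | T1 S | a | b
  T0 -> a
  T1 -> b

CYK fill:
  [0..0]={A,B,C,T0}  "a"  orig:{A,B,C}
  [1..1]={A,B,C,S,T1}  "b"  orig:{A,B,C,S}
  [2..2]={A,B,C,S,T1}  "b"  orig:{A,B,C,S}
  [3..3]={A,B,C,T0}  "a"  orig:{A,B,C}
  [4..4]={A,B,C,S,T1}  "b"  orig:{A,B,C,S}
  [5..5]={A,B,C,S,T1}  "b"  orig:{A,B,C,S}
  [6..6]={A,B,C,S,T1}  "b"  orig:{A,B,C,S}
  [7..7]={A,B,C,S,T1}  "b"  orig:{A,B,C,S}
  [8..8]={A,B,C,T0}  "a"  orig:{A,B,C}
  [9..9]={A,B,C,S,T1}  "b"  orig:{A,B,C,S}
  [10..10]={A,B,C,T0}  "a"  orig:{A,B,C}
  [11..11]={A,B,C,S,T1}  "b"  orig:{A,B,C,S}
  [0..1]={B,C,S}  "ab"
  [1..2]={A,C,S}  "bb"
  [2..3]={A,S}  "ba"
  [3..4]={B,C,S}  "ab"
  [4..5]={A,C,S}  "bb"
  [5..6]={A,C,S}  "bb"
  [6..7]={A,C,S}  "bb"
  [7..8]={A,S}  "ba"
  [8..9]={B,C,S}  "ab"
  [9..10]={A,S}  "ba"
  [10..11]={B,C,S}  "ab"
  [0..2]={A,B,C,S}  "abb"
  [1..3]={A,C,S}  "bba"
  [2..4]={A,C,S}  "bab"
  [3..5]={A,B,C,S}  "abb"
  [4..6]={A,C,S}  "bbb"
  [5..7]={A,C,S}  "bbb"
  [6..8]={A,C,S}  "bba"
  [7..9]={A,C,S}  "bab"
  [8..10]={A,B,C,S}  "aba"
  [9..11]={A,C,S}  "bab"
  [0..3]={A,B,C,S}  "abba"
  [1..4]={A,C,S}  "bbab"
  [2..5]={A,C,S}  "babb"
  [3..6]={A,B,C,S}  "abbb"
  [4..7]={A,C,S}  "bbbb"
  [5..8]={A,C,S}  "bbba"
  [6..9]={A,C,S}  "bbab"
  [7..10]={A,C,S}  "baba"
  [8..11]={A,B,C,S}  "abab"
  [0..4]={A,B,C,S}  "abbab"
  [1..5]={A,C,S}  "bbabb"
  [2..6]={A,C,S}  "babbb"
  [3..7]={A,B,C,S}  "abbbb"
  [4..8]={A,C,S}  "bbbba"
  [5..9]={A,C,S}  "bbbab"
  [6..10]={A,C,S}  "bbaba"
  [7..11]={A,C,S}  "babab"
  [0..5]={A,B,C,S}  "abbabb"
  [1..6]={A,C,S}  "bbabbb"
  [2..7]={A,C,S}  "babbbb"
  [3..8]={A,B,C,S}  "abbbba"
  [4..9]={A,C,S}  "bbbbab"
  [5..10]={A,C,S}  "bbbaba"
  [6..11]={A,C,S}  "bbabab"
  [0..6]={A,B,C,S}  "abbabbb"
  [1..7]={A,C,S}  "bbabbbb"
  [2..8]={A,C,S}  "babbbba"
  [3..9]={A,B,C,S}  "abbbbab"
  [4..10]={A,C,S}  "bbbbaba"
  [5..11]={A,C,S}  "bbbabab"
  [0..7]={A,B,C,S}  "abbabbbb"
  [1..8]={A,C,S}  "bbabbbba"
  [2..9]={A,C,S}  "babbbbab"
  [3..10]={A,B,C,S}  "abbbbaba"
  [4..11]={A,C,S}  "bbbbabab"
  [0..8]={A,B,C,S}  "abbabbbba"
  [1..9]={A,C,S}  "bbabbbbab"
  [2..10]={A,C,S}  "babbbbaba"
  [3..11]={A,B,C,S}  "abbbbabab"
  [0..9]={A,B,C,S}  "abbabbbbab"
  [1..10]={A,C,S}  "bbabbbbaba"
  [2..11]={A,C,S}  "babbbbabab"
  [0..10]={A,B,C,S}  "abbabbbbaba"
  [1..11]={A,C,S}  "bbabbbbabab"
  [0..11]={A,B,C,S}  "abbabbbbabab"

S ∈ T[0,11] ⇒ YES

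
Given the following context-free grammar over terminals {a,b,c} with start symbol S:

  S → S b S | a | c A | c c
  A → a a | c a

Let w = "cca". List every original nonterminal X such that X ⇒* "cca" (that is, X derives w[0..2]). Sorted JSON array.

Convert to CNF:
  S -> S X3 | T1 A | T1 T1 | a
  A -> T0 T0 | T1 T0
  T0 -> a
  T1 -> c
  T2 -> b
  X3 -> T2 S

Fill CYK table bottom-up — only the sub-triangle for w[0..2]:
  T[0,0] 'c' = {T1}  orig:{}
  T[1,1] 'c' = {T1}  orig:{}
  T[2,2] 'a' = {S,T0}  orig:{S}
  T[0,1] 'cc' = {S}
  T[1,2] 'ca' = {A}
  T[0,2] 'cca' = {S}

Original NTs in T[0,2] deriving "cca": ["S"]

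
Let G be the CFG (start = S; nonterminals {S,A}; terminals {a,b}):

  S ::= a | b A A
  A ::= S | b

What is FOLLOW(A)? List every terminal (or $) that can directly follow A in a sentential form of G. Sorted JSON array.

Compute FIRST by fixpoint:
pass 1:
  A via A→b: +{b}
  S via S→a: +{a}
  S via S→b A A: +{b}
  S: {a,b}  A: {b}
pass 2:
  A via A→S: +{a}
  S: {a,b}  A: {a,b}
pass 3: (stable)
  S: {a,b}  A: {a,b}

Compute FOLLOW by fixpoint:
seed FOLLOW(S) with $
[1]
  S→b A A: FOLLOW(A) ⊇ FIRST(A) = {a,b}; new: +{a,b}
  S→b A A: FOLLOW(A) ⊇ FOLLOW(S) ⊇ {$}; new: +{$}
  FOLLOW(S)={$}  FOLLOW(A)={$,a,b}
[2]
  A→S: FOLLOW(S) ⊇ FOLLOW(A) ⊇ {$,a,b}; new: +{a,b}
  FOLLOW(S)={$,a,b}  FOLLOW(A)={$,a,b}
[3] (no change)
  FOLLOW(S)={$,a,b}  FOLLOW(A)={$,a,b}

FOLLOW(A) = ["$", "a", "b"]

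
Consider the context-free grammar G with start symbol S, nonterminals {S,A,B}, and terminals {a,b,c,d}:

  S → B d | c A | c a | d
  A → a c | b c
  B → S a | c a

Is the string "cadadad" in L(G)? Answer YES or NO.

Convert to CNF:
  S -> B T3 | T1 A | T1 T0 | d
  A -> T0 T1 | T2 T1
  B -> S T0 | T1 T0
  T0 -> a
  T1 -> c
  T2 -> b
  T3 -> d

CYK fill:
  T[0,0] 'c' = {T1}  orig:{}
  T[1,1] 'a' = {T0}  orig:{}
  T[2,2] 'd' = {S,T3}  orig:{S}
  T[3,3] 'a' = {T0}  orig:{}
  T[4,4] 'd' = {S,T3}  orig:{S}
  T[5,5] 'a' = {T0}  orig:{}
  T[6,6] 'd' = {S,T3}  orig:{S}
  T[0,1] 'ca' = {B,S}
  T[1,2] 'ad' = ∅
  T[2,3] 'da' = {B}
  T[3,4] 'ad' = ∅
  T[4,5] 'da' = {B}
  T[5,6] 'ad' = ∅
  T[0,2] 'cad' = {S}
  T[1,3] 'ada' = ∅
  T[2,4] 'dad' = {S}
  T[3,5] 'ada' = ∅
  T[4,6] 'dad' = {S}
  T[0,3] 'cada' = {B}
  T[1,4] 'adad' = ∅
  T[2,5] 'dada' = {B}
  T[3,6] 'adad' = ∅
  T[0,4] 'cadad' = {S}
  T[1,5] 'adada' = ∅
  T[2,6] 'dadad' = {S}
  T[0,5] 'cadada' = {B}
  T[1,6] 'adadad' = ∅
  T[0,6] 'cadadad' = {S}

S ∈ T[0,6] ⇒ YES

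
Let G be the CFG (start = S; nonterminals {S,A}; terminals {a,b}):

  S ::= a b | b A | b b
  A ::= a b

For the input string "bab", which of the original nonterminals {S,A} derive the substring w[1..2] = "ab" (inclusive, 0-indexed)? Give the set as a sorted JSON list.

Convert to CNF:
  S -> T0 T1 | T1 A | T1 T1
  A -> T0 T1
  T0 -> a
  T1 -> b

CYK fill (cells [i..j] with 1 ≤ i ≤ j ≤ 2 only):
  cell(1,1) a: {T0}  orig:{}
  cell(2,2) b: {T1}  orig:{}
  cell(1,2) ab: {A,S}

Original NTs in T[1,2] deriving "ab": ["A", "S"]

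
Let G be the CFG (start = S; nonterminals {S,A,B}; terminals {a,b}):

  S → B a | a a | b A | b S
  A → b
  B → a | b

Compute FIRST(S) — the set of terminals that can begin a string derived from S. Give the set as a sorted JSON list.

FIRST sets, iterate to fixpoint:
round 1:
  A via A→b: +{b}
  B via B→a: +{a}
  B via B→b: +{b}
  S via S→B a: +{a,b}
  S: {a,b}  A: {b}  B: {a,b}
round 2: done
  S: {a,b}  A: {b}  B: {a,b}

FIRST(S) = ["a", "b"]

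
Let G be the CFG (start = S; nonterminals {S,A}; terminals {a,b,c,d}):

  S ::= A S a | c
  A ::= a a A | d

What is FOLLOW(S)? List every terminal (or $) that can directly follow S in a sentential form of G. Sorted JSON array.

FIRST sets, iterate to fixpoint:
[1]
  A via A→a a A: +{a}
  A via A→d: +{d}
  S via S→A S a: +{a,d}
  S via S→c: +{c}
  S: {a,c,d}  A: {a,d}
[2] — fixpoint
  S: {a,c,d}  A: {a,d}

Compute FOLLOW by fixpoint:
seed FOLLOW(S) with $
pass 1:
  S→A S a: FOLLOW(A) ⊇ FIRST(S) = {a,c,d}; new: +{a,c,d}
  S→A S a: FOLLOW(S) ⊇ FIRST(a) = {a}; new: +{a}
  S: {$,a}  A: {a,c,d}
pass 2: — fixpoint
  S: {$,a}  A: {a,c,d}

FOLLOW(S) = ["$", "a"]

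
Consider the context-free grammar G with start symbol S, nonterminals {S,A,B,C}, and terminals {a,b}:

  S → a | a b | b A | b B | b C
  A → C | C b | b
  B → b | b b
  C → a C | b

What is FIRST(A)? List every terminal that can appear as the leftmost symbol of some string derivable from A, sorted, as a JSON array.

Compute FIRST by fixpoint:
iter 1:
  A via A→b: +{b}
  B via B→b: +{b}
  C via C→a C: +{a}
  C via C→b: +{b}
  S via S→a: +{a}
  S via S→b A: +{b}
  S: {a,b}  A: {b}  B: {b}  C: {a,b}
iter 2:
  A via A→C: +{a}
  S: {a,b}  A: {a,b}  B: {b}  C: {a,b}
iter 3: (stable)
  S: {a,b}  A: {a,b}  B: {b}  C: {a,b}

FIRST(A) = ["a", "b"]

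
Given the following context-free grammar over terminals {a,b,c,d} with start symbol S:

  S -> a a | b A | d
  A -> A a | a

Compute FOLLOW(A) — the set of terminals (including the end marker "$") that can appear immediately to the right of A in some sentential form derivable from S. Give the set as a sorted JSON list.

FIRST iteration:
iter 1:
  A via A→a: +{a}
  S via S→a a: +{a}
  S via S→b A: +{b}
  S via S→d: +{d}
  FIRST[S]={a,b,d}  FIRST[A]={a}
iter 2: done
  FIRST[S]={a,b,d}  FIRST[A]={a}

Compute FOLLOW by fixpoint:
seed FOLLOW(S) with $
[1]
  A→A a: FOLLOW(A) ⊇ FIRST(a) = {a}; new: +{a}
  S→b A: FOLLOW(A) ⊇ FOLLOW(S) ⊇ {$}; new: +{$}
  FOLLOW(S)={$}  FOLLOW(A)={$,a}
[2] — fixpoint
  FOLLOW(S)={$}  FOLLOW(A)={$,a}

FOLLOW(A) = ["$", "a"]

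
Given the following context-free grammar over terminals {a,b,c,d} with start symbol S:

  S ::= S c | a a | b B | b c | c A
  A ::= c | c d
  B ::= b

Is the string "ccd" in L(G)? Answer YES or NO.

Convert to CNF:
  S -> S T0 | T0 A | T2 T2 | T3 B | T3 T0
  A -> T0 T1 | c
  B -> b
  T0 -> c
  T1 -> d
  T2 -> a
  T3 -> b

Fill CYK table bottom-up:
  T[0,0] 'c' = {A,T0}  orig:{A}
  T[1,1] 'c' = {A,T0}  orig:{A}
  T[2,2] 'd' = {T1}  orig:{}
  T[0,1] 'cc' = {S}
  T[1,2] 'cd' = {A}
  T[0,2] 'ccd' = {S}

S ∈ T[0,2] ⇒ YES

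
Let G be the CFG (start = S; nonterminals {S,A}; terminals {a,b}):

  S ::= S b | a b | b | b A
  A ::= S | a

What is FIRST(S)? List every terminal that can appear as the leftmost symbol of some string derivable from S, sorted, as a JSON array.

FIRST iteration:
pass 1:
  A via A→a: +{a}
  S via S→a b: +{a}
  S via S→b: +{b}
  FIRST(S)={a,b}  FIRST(A)={a}
pass 2:
  A via A→S: +{b}
  FIRST(S)={a,b}  FIRST(A)={a,b}
pass 3: — fixpoint
  FIRST(S)={a,b}  FIRST(A)={a,b}

FIRST(S) = ["a", "b"]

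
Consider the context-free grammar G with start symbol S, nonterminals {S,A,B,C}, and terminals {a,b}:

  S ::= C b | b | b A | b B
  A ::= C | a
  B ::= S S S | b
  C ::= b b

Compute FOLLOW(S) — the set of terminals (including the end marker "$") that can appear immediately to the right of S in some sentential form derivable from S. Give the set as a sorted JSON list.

Compute FIRST by fixpoint:
[1]
  A via A→a: +{a}
  B via B→b: +{b}
  C via C→b b: +{b}
  S via S→C b: +{b}
  S: {b}  A: {a}  B: {b}  C: {b}
[2]
  A via A→C: +{b}
  S: {b}  A: {a,b}  B: {b}  C: {b}
[3] — fixpoint
  S: {b}  A: {a,b}  B: {b}  C: {b}

Compute FOLLOW by fixpoint:
seed FOLLOW(S) with $
iter 1:
  B→S S S: FOLLOW(S) ⊇ FIRST(S) = {b}; new: +{b}
  S→C b: FOLLOW(C) ⊇ FIRST(b) = {b}; new: +{b}
  S→b A: FOLLOW(A) ⊇ FOLLOW(S) ⊇ {$,b}; new: +{$,b}
  S→b B: FOLLOW(B) ⊇ FOLLOW(S) ⊇ {$,b}; new: +{$,b}
  FOLLOW(S)={$,b}  FOLLOW(A)={$,b}  FOLLOW(B)={$,b}  FOLLOW(C)={b}
iter 2:
  A→C: FOLLOW(C) ⊇ FOLLOW(A) ⊇ {$,b}; new: +{$}
  FOLLOW(S)={$,b}  FOLLOW(A)={$,b}  FOLLOW(B)={$,b}  FOLLOW(C)={$,b}
iter 3: (stable)
  FOLLOW(S)={$,b}  FOLLOW(A)={$,b}  FOLLOW(B)={$,b}  FOLLOW(C)={$,b}

FOLLOW(S) = ["$", "b"]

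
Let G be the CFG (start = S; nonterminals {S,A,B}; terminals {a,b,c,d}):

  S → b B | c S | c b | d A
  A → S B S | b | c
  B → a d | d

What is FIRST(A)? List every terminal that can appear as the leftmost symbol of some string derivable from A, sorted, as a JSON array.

FIRST sets, iterate to fixpoint:
iter 1:
  A via A→b: +{b}
  A via A→c: +{c}
  B via B→a d: +{a}
  B via B→d: +{d}
  S via S→b B: +{b}
  S via S→c S: +{c}
  S via S→d A: +{d}
  S: {b,c,d}  A: {b,c}  B: {a,d}
iter 2:
  A via A→S B S: +{d}
  S: {b,c,d}  A: {b,c,d}  B: {a,d}
iter 3: (stable)
  S: {b,c,d}  A: {b,c,d}  B: {a,d}

FIRST(A) = ["b", "c", "d"]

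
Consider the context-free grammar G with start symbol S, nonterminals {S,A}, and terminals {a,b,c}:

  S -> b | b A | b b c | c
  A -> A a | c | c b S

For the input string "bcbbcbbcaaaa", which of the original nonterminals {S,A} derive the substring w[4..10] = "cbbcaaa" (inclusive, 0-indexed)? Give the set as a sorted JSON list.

CNF form of G:
  S -> T2 A | T2 X4 | b | c
  A -> A T0 | T1 X3 | c
  T0 -> a
  T1 -> c
  T2 -> b
  X3 -> T2 S
  X4 -> T2 T1

CYK table (by increasing span), restricted to cells inside w[4..10]:
  [4..4]={A,S,T1}  "c"  orig:{A,S}
  [5..5]={S,T2}  "b"  orig:{S}
  [6..6]={S,T2}  "b"  orig:{S}
  [7..7]={A,S,T1}  "c"  orig:{A,S}
  [8..8]={T0}  "a"  orig:{}
  [9..9]={T0}  "a"  orig:{}
  [10..10]={T0}  "a"  orig:{}
  [4..5]=∅  "cb"
  [5..6]={X3}  "bb"  orig:{}
  [6..7]={S,X3,X4}  "bc"  orig:{S}
  [7..8]={A}  "ca"
  [8..9]=∅  "aa"
  [9..10]=∅  "aa"
  [4..6]={A}  "cbb"
  [5..7]={S,X3}  "bbc"  orig:{S}
  [6..8]={S}  "bca"
  [7..9]={A}  "caa"
  [8..10]=∅  "aaa"
  [4..7]={A}  "cbbc"
  [5..8]={X3}  "bbca"  orig:{}
  [6..9]={S}  "bcaa"
  [7..10]={A}  "caaa"
  [4..8]={A}  "cbbca"
  [5..9]={X3}  "bbcaa"  orig:{}
  [6..10]={S}  "bcaaa"
  [4..9]={A}  "cbbcaa"
  [5..10]={X3}  "bbcaaa"  orig:{}
  [4..10]={A}  "cbbcaaa"

Original NTs in T[4,10] deriving "cbbcaaa": ["A"]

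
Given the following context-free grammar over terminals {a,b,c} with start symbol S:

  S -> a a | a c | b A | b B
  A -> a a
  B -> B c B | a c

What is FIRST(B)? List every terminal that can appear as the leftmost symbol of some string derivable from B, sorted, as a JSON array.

FIRST sets, iterate to fixpoint:
[1]
  A via A→a a: +{a}
  B via B→a c: +{a}
  S via S→a a: +{a}
  S via S→b A: +{b}
  S: {a,b}  A: {a}  B: {a}
[2] — fixpoint
  S: {a,b}  A: {a}  B: {a}

FIRST(B) = ["a"]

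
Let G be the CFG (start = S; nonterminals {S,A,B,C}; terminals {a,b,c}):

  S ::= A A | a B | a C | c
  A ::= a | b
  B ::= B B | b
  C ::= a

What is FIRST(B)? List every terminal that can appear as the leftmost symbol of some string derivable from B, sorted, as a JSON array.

FIRST sets, iterate to fixpoint:
round 1:
  A via A→a: +{a}
  A via A→b: +{b}
  B via B→b: +{b}
  C via C→a: +{a}
  S via S→A A: +{a,b}
  S via S→c: +{c}
  FIRST[S]={a,b,c}  FIRST[A]={a,b}  FIRST[B]={b}  FIRST[C]={a}
round 2: (no change)
  FIRST[S]={a,b,c}  FIRST[A]={a,b}  FIRST[B]={b}  FIRST[C]={a}

FIRST(B) = ["b"]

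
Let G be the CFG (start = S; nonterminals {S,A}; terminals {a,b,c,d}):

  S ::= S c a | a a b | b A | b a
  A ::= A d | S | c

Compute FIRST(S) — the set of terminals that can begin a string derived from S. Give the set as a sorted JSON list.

FIRST sets, iterate to fixpoint:
[1]
  A via A→c: +{c}
  S via S→a a b: +{a}
  S via S→b A: +{b}
  S: {a,b}  A: {c}
[2]
  A via A→S: +{a,b}
  S: {a,b}  A: {a,b,c}
[3] (no change)
  S: {a,b}  A: {a,b,c}

FIRST(S) = ["a", "b"]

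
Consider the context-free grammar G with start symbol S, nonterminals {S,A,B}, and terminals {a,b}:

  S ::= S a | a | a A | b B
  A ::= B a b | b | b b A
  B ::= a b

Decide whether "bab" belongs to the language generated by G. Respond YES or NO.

CNF form of G:
  S -> S T0 | T0 A | T1 B | a
  A -> B X2 | T1 X3 | b
  B -> T0 T1
  T0 -> a
  T1 -> b
  X2 -> T0 T1
  X3 -> T1 A

CYK table (by increasing span):
  cell(0,0) b: {A,T1}  orig:{A}
  cell(1,1) a: {S,T0}  orig:{S}
  cell(2,2) b: {A,T1}  orig:{A}
  cell(0,1) ba: ∅
  cell(1,2) ab: {B,S,X2}  orig:{B,S}
  cell(0,2) bab: {S}

S ∈ T[0,2] ⇒ YES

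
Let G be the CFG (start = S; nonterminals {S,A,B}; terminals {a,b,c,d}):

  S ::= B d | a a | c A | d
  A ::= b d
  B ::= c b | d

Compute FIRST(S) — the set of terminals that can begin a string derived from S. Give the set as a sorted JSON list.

FIRST iteration:
[1]
  A via A→b d: +{b}
  B via B→c b: +{c}
  B via B→d: +{d}
  S via S→B d: +{c,d}
  S via S→a a: +{a}
  FIRST[S]={a,c,d}  FIRST[A]={b}  FIRST[B]={c,d}
[2] done
  FIRST[S]={a,c,d}  FIRST[A]={b}  FIRST[B]={c,d}

FIRST(S) = ["a", "c", "d"]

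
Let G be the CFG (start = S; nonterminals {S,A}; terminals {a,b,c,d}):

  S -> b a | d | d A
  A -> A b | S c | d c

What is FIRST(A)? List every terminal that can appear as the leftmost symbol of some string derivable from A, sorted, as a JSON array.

Compute FIRST by fixpoint:
iter 1:
  A via A→d c: +{d}
  S via S→b a: +{b}
  S via S→d: +{d}
  FIRST(S)={b,d}  FIRST(A)={d}
iter 2:
  A via A→S c: +{b}
  FIRST(S)={b,d}  FIRST(A)={b,d}
iter 3: (no change)
  FIRST(S)={b,d}  FIRST(A)={b,d}

FIRST(A) = ["b", "d"]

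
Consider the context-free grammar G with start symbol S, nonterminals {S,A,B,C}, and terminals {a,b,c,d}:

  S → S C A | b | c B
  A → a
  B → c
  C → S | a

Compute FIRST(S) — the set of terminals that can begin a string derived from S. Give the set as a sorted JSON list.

Compute FIRST by fixpoint:
round 1:
  A via A→a: +{a}
  B via B→c: +{c}
  C via C→a: +{a}
  S via S→b: +{b}
  S via S→c B: +{c}
  FIRST(S)={b,c}  FIRST(A)={a}  FIRST(B)={c}  FIRST(C)={a}
round 2:
  C via C→S: +{b,c}
  FIRST(S)={b,c}  FIRST(A)={a}  FIRST(B)={c}  FIRST(C)={a,b,c}
round 3: (stable)
  FIRST(S)={b,c}  FIRST(A)={a}  FIRST(B)={c}  FIRST(C)={a,b,c}

FIRST(S) = ["b", "c"]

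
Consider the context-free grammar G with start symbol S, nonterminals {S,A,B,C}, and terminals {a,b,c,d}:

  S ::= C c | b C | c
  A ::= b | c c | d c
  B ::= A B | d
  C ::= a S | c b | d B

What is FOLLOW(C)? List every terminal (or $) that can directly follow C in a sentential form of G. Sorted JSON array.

Compute FIRST by fixpoint:
[1]
  A via A→b: +{b}
  A via A→c c: +{c}
  A via A→d c: +{d}
  B via B→A B: +{b,c,d}
  C via C→a S: +{a}
  C via C→c b: +{c}
  C via C→d B: +{d}
  S via S→C c: +{a,c,d}
  S via S→b C: +{b}
  S: {a,b,c,d}  A: {b,c,d}  B: {b,c,d}  C: {a,c,d}
[2] done
  S: {a,b,c,d}  A: {b,c,d}  B: {b,c,d}  C: {a,c,d}

FOLLOW iteration:
initialize: $ ∈ FOLLOW(S)
pass 1:
  B→A B: FOLLOW(A) ⊇ FIRST(B) = {b,c,d}; new: +{b,c,d}
  S→C c: FOLLOW(C) ⊇ FIRST(c) = {c}; new: +{c}
  S→b C: FOLLOW(C) ⊇ FOLLOW(S) ⊇ {$}; new: +{$}
  FOLLOW[S]={$}  FOLLOW[A]={b,c,d}  FOLLOW[B]={}  FOLLOW[C]={$,c}
pass 2:
  C→a S: FOLLOW(S) ⊇ FOLLOW(C) ⊇ {$,c}; new: +{c}
  C→d B: FOLLOW(B) ⊇ FOLLOW(C) ⊇ {$,c}; new: +{$,c}
  FOLLOW[S]={$,c}  FOLLOW[A]={b,c,d}  FOLLOW[B]={$,c}  FOLLOW[C]={$,c}
pass 3: — fixpoint
  FOLLOW[S]={$,c}  FOLLOW[A]={b,c,d}  FOLLOW[B]={$,c}  FOLLOW[C]={$,c}

FOLLOW(C) = ["$", "c"]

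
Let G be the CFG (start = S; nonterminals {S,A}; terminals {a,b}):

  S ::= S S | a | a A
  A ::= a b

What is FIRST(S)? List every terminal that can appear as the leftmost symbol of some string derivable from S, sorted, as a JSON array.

FIRST iteration:
iter 1:
  A via A→a b: +{a}
  S via S→a: +{a}
  FIRST[S]={a}  FIRST[A]={a}
iter 2: done
  FIRST[S]={a}  FIRST[A]={a}

FIRST(S) = ["a"]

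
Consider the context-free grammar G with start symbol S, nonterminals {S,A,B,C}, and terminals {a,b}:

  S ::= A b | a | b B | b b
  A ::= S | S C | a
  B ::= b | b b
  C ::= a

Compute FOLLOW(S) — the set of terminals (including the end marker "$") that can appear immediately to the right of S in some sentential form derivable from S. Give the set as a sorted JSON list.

FIRST iteration:
[1]
  A via A→a: +{a}
  B via B→b: +{b}
  C via C→a: +{a}
  S via S→A b: +{a}
  S via S→b B: +{b}
  FIRST[S]={a,b}  FIRST[A]={a}  FIRST[B]={b}  FIRST[C]={a}
[2]
  A via A→S: +{b}
  FIRST[S]={a,b}  FIRST[A]={a,b}  FIRST[B]={b}  FIRST[C]={a}
[3] (no change)
  FIRST[S]={a,b}  FIRST[A]={a,b}  FIRST[B]={b}  FIRST[C]={a}

FOLLOW iteration:
seed FOLLOW(S) with $
iter 1:
  A→S C: FOLLOW(S) ⊇ FIRST(C) = {a}; new: +{a}
  S→A b: FOLLOW(A) ⊇ FIRST(b) = {b}; new: +{b}
  S→b B: FOLLOW(B) ⊇ FOLLOW(S) ⊇ {$,a}; new: +{$,a}
  FOLLOW[S]={$,a}  FOLLOW[A]={b}  FOLLOW[B]={$,a}  FOLLOW[C]={}
iter 2:
  A→S: FOLLOW(S) ⊇ FOLLOW(A) ⊇ {b}; new: +{b}
  A→S C: FOLLOW(C) ⊇ FOLLOW(A) ⊇ {b}; new: +{b}
  S→b B: FOLLOW(B) ⊇ FOLLOW(S) ⊇ {$,a,b}; new: +{b}
  FOLLOW[S]={$,a,b}  FOLLOW[A]={b}  FOLLOW[B]={$,a,b}  FOLLOW[C]={b}
iter 3: (no change)
  FOLLOW[S]={$,a,b}  FOLLOW[A]={b}  FOLLOW[B]={$,a,b}  FOLLOW[C]={b}

FOLLOW(S) = ["$", "a", "b"]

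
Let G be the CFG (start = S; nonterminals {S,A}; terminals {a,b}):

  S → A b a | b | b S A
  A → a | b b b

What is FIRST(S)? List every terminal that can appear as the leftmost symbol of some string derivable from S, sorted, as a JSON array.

FIRST iteration:
iter 1:
  A via A→a: +{a}
  A via A→b b b: +{b}
  S via S→A b a: +{a,b}
  FIRST(S)={a,b}  FIRST(A)={a,b}
iter 2: (no change)
  FIRST(S)={a,b}  FIRST(A)={a,b}

FIRST(S) = ["a", "b"]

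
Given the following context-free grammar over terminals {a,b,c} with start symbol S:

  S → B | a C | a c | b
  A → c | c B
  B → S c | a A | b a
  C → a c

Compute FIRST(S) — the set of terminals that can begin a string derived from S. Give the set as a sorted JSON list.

Compute FIRST by fixpoint:
iter 1:
  A via A→c: +{c}
  B via B→a A: +{a}
  B via B→b a: +{b}
  C via C→a c: +{a}
  S via S→B: +{a,b}
  FIRST[S]={a,b}  FIRST[A]={c}  FIRST[B]={a,b}  FIRST[C]={a}
iter 2: — fixpoint
  FIRST[S]={a,b}  FIRST[A]={c}  FIRST[B]={a,b}  FIRST[C]={a}

FIRST(S) = ["a", "b"]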